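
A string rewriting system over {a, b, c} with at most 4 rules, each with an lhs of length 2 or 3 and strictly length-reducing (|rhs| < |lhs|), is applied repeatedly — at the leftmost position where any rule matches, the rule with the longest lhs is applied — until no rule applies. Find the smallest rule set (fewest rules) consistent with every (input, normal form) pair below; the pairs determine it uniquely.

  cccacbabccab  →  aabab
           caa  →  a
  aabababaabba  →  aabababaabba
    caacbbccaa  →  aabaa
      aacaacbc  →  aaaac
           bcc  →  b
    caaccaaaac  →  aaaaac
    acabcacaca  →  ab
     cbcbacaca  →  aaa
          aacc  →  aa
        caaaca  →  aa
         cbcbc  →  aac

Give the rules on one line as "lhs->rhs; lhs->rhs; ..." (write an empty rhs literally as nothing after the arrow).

  | cccacbabccab => cacbabccab => cbabccab => aabccab => aabab
  | caa => a
  | aabababaabba
  | caacbbccaa => acbbccaa => aabccaa => aabaa

ca->; cb->a; cc->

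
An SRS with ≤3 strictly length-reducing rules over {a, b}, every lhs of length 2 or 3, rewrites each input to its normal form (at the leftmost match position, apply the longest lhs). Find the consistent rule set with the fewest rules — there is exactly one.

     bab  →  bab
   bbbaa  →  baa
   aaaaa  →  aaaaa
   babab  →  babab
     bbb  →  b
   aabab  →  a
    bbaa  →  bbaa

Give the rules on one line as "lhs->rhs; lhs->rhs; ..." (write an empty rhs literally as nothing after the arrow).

  | bab
  | bbbaa => baa
  | aaaaa
  | babab

aab->a; bbb->b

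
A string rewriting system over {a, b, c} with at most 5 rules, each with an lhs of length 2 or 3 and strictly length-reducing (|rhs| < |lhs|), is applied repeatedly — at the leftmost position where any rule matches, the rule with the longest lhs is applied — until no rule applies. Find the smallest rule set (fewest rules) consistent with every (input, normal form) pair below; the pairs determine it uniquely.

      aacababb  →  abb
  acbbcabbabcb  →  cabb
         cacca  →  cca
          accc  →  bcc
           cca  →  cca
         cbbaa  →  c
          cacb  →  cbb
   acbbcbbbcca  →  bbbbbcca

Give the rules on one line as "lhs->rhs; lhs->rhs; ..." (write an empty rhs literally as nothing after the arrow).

  | aacababb => abababb => ababb => abb
  | acbbcabbabcb => bbbcabbabcb => bbcabbabcb => bcabbabcb => cabbabcb => cabbcb => cabb
  | cacca => cbca => cca
  | accc => bcc

ac->b; ba->; bca->ca; bcb->b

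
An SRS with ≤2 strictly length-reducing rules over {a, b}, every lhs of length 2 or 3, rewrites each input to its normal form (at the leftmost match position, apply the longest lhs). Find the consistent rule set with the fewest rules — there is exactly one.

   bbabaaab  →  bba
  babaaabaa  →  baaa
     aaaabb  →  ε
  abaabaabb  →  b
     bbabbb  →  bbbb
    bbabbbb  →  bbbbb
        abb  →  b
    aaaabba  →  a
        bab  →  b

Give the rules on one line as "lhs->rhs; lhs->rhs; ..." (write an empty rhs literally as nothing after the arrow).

  | bbabaaab => bbaaab => bba
  | babaaabaa => baaabaa => baaa
  | aaaabb => aab => ε
  | abaabaabb => aabaabb => aabb => b

aab->; ab->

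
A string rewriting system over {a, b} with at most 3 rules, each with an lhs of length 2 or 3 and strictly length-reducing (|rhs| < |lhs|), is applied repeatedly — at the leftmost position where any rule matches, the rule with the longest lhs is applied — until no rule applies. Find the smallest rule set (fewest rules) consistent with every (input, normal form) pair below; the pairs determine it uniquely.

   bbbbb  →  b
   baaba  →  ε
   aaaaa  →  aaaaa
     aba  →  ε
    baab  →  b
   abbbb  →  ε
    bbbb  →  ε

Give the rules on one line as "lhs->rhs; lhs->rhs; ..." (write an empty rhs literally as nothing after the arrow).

ab->b; ba->; bb->

  | bbbbb => bbb => b
  | baaba => aba => ba => ε
  | aaaaa
  | aba => ba => ε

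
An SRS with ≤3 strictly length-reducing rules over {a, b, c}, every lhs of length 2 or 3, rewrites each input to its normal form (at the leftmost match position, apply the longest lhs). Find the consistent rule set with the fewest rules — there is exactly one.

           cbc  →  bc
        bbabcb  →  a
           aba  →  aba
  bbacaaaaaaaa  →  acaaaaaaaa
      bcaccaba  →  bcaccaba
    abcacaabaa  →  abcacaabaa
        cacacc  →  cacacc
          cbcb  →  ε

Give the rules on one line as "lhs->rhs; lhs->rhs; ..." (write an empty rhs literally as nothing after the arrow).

bb->; cb->b

  | cbc => bc
  | bbabcb => abcb => abb => a
  | aba
  | bbacaaaaaaaa => acaaaaaaaa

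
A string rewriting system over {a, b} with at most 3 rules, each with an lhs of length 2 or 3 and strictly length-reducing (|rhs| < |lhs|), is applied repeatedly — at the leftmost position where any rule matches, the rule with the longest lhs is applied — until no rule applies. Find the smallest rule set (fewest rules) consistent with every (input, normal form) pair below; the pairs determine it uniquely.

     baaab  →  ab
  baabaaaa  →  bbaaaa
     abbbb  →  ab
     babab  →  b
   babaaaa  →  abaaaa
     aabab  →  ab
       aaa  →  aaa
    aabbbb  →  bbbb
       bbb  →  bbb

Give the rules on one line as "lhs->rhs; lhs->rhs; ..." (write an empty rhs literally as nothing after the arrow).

aab->b; abb->ab; bab->ab

  | baaab => bab => ab
  | baabaaaa => bbaaaa
  | abbbb => abbb => abb => ab
  | babab => abab => aab => b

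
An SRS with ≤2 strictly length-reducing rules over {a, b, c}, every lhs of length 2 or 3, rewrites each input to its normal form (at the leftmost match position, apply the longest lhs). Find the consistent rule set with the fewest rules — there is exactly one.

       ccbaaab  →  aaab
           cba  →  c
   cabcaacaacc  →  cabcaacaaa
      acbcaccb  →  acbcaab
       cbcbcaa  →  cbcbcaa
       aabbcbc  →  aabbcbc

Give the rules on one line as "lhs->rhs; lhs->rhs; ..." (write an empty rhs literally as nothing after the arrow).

  | ccbaaab => abaaab => aaab
  | cba => c
  | cabcaacaacc => cabcaacaaa
  | acbcaccb => acbcaab

ba->; cc->a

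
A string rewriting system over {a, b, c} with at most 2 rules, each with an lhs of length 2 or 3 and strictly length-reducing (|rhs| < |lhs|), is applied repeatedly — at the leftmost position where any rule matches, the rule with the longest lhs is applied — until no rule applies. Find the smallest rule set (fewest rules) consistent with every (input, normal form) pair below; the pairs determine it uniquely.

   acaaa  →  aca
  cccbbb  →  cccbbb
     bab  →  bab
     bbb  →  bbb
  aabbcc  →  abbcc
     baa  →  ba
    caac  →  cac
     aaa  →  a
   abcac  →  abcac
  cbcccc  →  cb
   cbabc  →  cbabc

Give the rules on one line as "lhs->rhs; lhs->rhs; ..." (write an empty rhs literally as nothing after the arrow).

  | acaaa => acaa => aca
  | cccbbb
  | bab
  | bbb

aa->a; cbc->cb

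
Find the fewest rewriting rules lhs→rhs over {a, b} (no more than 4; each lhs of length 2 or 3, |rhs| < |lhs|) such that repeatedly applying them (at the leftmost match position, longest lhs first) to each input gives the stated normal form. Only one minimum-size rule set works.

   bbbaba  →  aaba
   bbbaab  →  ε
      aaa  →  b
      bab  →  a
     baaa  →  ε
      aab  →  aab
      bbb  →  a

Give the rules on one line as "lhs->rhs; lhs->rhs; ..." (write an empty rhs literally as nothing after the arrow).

  | bbbaba => aaba
  | bbbaab => aaab => bb => ε
  | aaa => b
  | bab => a

aaa->b; bab->a; bb->; bbb->a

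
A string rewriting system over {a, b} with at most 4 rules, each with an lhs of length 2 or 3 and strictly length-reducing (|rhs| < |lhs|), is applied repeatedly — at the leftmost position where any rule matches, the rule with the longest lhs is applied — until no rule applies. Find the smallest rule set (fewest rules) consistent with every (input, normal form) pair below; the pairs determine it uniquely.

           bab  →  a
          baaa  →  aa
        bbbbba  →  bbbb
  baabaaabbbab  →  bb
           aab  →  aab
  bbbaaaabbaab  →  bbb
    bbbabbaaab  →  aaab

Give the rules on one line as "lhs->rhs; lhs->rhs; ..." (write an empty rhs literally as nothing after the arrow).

aba->bb; ba->; bab->a

  | bab => a
  | baaa => aa
  | bbbbba => bbbb
  | baabaaabbbab => abaaabbbab => bbaabbbab => babbbab => abbab => aba => bb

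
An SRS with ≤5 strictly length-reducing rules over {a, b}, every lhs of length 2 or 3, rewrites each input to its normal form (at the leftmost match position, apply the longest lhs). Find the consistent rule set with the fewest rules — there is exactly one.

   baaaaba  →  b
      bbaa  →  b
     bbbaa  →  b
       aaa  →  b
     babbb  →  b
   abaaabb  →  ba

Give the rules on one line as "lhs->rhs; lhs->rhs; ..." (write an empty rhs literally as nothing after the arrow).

  | baaaaba => baaaba => baaba => bbaa => aaa => aa => b
  | bbaa => aaa => aa => b
  | bbbaa => abaa => abb => aa => b
  | aaa => aa => b

aa->b; aaa->aa; aab->ba; bb->a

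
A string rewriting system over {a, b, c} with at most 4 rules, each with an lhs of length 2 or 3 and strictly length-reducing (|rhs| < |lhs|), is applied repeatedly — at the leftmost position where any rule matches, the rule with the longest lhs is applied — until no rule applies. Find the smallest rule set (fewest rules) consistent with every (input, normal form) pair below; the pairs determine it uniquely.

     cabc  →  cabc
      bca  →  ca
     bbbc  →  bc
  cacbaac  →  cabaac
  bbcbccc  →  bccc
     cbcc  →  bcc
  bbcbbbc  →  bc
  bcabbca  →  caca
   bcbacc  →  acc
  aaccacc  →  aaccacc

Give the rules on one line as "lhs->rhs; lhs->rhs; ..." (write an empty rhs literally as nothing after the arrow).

bb->; bca->ca; cb->b

  | cabc
  | bca => ca
  | bbbc => bc
  | cacbaac => cabaac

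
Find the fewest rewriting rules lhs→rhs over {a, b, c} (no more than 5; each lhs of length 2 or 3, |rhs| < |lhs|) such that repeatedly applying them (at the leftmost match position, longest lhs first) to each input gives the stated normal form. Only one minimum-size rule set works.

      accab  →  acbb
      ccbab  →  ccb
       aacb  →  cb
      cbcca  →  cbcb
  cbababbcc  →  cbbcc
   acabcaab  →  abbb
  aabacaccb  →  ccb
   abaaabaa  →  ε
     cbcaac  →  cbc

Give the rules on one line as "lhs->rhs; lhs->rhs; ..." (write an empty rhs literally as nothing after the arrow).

  | accab => acbb
  | ccbab => ccb
  | aacb => cb
  | cbcca => cbcb

aa->; ba->; ca->b; cac->c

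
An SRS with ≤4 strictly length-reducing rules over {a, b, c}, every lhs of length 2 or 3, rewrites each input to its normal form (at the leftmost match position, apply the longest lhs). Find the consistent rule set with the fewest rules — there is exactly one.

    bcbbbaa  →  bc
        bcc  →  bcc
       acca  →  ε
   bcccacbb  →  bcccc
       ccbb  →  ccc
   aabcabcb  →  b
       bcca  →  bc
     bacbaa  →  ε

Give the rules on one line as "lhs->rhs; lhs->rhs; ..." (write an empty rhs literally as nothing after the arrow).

  | bcbbbaa => bccbaa => bcca => bc
  | bcc
  | acca => ca => ε
  | bcccacbb => bcccbb => bcccc

ac->; ba->; bb->c; ca->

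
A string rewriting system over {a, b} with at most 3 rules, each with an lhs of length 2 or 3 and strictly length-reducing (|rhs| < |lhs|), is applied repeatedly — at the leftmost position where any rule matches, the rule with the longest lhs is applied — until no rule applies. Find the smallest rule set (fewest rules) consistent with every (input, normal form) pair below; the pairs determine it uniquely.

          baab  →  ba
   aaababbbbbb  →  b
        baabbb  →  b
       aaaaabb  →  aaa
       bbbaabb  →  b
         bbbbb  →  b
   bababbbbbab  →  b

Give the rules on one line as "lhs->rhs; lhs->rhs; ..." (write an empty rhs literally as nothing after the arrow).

  | baab => ba
  | aaababbbbbb => aaabbbbbb => aabbbbb => abbbb => bbb => bb => b
  | baabbb => babb => bb => b
  | aaaaabb => aaaab => aaa

ab->; bb->b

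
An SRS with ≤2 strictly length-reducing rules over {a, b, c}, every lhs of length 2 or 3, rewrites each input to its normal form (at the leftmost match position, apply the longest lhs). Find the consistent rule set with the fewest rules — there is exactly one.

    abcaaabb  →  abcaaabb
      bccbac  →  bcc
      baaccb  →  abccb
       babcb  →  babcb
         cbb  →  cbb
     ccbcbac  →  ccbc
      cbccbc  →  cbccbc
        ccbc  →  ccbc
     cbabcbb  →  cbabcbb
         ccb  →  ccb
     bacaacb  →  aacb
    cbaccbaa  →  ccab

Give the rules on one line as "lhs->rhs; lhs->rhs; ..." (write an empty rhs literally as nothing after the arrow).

  | abcaaabb
  | bccbac => bcc
  | baaccb => abccb
  | babcb

baa->ab; bac->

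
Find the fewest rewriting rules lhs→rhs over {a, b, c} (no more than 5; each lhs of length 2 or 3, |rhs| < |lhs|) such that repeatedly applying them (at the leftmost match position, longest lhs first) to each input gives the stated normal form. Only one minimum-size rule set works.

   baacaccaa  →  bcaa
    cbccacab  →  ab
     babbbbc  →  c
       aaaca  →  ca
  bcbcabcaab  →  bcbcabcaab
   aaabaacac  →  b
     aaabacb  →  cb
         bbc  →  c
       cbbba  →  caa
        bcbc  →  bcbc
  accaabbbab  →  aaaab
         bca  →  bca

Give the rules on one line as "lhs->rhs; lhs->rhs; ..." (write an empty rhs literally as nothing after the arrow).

ac->c; ba->a; bb->a; cc->b

  | baacaccaa => aacaccaa => acaccaa => caccaa => cccaa => bcaa
  | cbccacab => cbbacab => caacab => cacab => ccab => bab => ab
  | babbbbc => abbbbc => aabbc => aaac => aac => ac => c
  | aaaca => aaca => aca => ca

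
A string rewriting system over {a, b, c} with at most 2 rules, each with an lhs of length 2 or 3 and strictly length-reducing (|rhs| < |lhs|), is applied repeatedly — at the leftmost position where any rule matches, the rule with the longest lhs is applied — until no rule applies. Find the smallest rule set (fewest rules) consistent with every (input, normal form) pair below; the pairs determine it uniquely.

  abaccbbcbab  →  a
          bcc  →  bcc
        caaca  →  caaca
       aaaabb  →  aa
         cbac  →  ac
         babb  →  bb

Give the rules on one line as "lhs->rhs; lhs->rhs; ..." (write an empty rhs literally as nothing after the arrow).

  | abaccbbcbab => accbbcbab => acbcbab => acbab => aab => a
  | bcc
  | caaca
  | aaaabb => aaab => aa

ab->; cb->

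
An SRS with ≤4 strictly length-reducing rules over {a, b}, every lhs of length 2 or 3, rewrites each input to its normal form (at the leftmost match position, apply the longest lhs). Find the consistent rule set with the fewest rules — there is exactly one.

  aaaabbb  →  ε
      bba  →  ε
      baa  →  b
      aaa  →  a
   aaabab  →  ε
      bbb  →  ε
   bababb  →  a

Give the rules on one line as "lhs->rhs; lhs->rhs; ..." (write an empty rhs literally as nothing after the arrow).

  | aaaabbb => aabbb => bbb => ab => ε
  | bba => aa => ε
  | baa => b
  | aaa => a

aa->; ab->; bb->a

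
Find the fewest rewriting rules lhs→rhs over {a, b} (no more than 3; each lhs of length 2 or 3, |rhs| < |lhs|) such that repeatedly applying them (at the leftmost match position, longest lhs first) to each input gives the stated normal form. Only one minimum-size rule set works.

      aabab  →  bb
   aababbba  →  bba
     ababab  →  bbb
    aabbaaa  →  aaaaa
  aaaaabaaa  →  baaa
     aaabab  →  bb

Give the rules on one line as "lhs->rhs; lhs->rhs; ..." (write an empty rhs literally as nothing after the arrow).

  | aabab => abab => bab => bb
  | aababbba => ababbba => babbba => baba => bba
  | ababab => babab => bbab => bbb
  | aabbaaa => aaaaa

ab->b; abb->a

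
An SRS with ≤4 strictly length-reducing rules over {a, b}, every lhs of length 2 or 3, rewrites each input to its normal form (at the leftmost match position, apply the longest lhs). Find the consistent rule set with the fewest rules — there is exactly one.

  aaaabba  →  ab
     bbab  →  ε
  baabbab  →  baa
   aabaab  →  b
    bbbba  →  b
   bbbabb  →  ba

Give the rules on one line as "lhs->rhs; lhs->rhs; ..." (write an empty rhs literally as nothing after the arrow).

aaa->; aba->a; bb->; bba->b

  | aaaabba => abba => ab
  | bbab => bb => ε
  | baabbab => baabb => baa
  | aabaab => aaab => b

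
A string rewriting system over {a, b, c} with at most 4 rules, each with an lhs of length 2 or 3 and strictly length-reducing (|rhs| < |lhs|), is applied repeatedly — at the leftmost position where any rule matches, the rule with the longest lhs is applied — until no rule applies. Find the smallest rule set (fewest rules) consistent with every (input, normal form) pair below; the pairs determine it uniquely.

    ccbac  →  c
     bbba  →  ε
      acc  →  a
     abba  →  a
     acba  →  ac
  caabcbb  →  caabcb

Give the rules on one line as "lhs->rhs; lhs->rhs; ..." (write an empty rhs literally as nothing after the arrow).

ba->; bb->b; cc->

  | ccbac => bac => c
  | bbba => bba => ba => ε
  | acc => a
  | abba => aba => a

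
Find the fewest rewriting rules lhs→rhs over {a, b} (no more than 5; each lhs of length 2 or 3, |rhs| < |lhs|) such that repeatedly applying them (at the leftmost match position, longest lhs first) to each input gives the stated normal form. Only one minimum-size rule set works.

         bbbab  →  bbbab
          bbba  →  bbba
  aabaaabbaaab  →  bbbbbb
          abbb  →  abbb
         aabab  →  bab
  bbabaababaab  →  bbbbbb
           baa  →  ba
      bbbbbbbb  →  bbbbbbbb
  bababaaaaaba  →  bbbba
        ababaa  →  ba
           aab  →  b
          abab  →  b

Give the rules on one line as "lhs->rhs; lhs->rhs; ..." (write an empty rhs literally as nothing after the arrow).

aa->a; aaa->b; aab->b; aba->aa

  | bbbab
  | bbba
  | aabaaabbaaab => baaabbaaab => bbbbaaab => bbbbbb
  | abbb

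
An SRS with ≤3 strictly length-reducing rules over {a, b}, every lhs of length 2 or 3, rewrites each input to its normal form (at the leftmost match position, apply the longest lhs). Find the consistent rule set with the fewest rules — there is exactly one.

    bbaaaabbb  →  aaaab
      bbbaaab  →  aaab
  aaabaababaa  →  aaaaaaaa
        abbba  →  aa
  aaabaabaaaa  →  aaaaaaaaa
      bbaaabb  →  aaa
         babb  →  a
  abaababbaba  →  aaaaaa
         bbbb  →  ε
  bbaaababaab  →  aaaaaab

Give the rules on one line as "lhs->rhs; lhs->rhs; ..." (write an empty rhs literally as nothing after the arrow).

ba->a; bb->

  | bbaaaabbb => aaaabbb => aaaab
  | bbbaaab => baaab => aaab
  | aaabaababaa => aaaaababaa => aaaaaabaa => aaaaaaaa
  | abbba => aba => aa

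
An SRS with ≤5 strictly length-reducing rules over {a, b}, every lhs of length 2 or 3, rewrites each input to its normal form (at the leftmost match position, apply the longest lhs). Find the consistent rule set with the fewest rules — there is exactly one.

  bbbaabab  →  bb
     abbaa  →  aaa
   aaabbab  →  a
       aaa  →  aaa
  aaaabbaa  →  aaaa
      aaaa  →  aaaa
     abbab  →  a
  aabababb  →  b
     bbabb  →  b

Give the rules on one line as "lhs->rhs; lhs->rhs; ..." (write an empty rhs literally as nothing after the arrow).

  | bbbaabab => baaabab => abab => bab => bb
  | abbaa => bbaa => aaa
  | aaabbab => aabab => aab => a
  | aaa

aab->a; ab->b; baa->; bba->aa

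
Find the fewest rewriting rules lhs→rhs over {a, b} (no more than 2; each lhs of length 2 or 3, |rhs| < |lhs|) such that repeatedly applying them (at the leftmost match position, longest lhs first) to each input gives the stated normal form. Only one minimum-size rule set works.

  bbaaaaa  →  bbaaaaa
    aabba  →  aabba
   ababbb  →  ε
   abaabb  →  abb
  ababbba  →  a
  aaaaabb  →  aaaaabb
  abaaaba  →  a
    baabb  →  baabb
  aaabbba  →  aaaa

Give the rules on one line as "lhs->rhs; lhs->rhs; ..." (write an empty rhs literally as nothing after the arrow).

  | bbaaaaa
  | aabba
  | ababbb => bbb => ε
  | abaabb => abb

aba->; bbb->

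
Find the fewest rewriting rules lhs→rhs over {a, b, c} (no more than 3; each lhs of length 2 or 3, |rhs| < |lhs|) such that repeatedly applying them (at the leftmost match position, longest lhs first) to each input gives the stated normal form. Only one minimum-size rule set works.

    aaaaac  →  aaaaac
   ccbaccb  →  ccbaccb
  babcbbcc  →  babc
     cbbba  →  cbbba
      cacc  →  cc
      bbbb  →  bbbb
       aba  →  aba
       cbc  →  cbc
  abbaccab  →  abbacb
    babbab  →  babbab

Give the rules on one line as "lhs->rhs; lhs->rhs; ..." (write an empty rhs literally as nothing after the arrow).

  | aaaaac
  | ccbaccb
  | babcbbcc => babcac => babc
  | cbbba

bbc->a; ca->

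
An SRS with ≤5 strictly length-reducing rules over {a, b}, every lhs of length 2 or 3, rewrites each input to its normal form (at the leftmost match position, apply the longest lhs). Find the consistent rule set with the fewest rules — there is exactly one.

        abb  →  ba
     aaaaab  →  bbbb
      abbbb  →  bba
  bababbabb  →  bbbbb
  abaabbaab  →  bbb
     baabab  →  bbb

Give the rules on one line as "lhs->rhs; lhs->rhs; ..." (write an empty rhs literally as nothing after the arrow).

aaa->bb; ab->; abb->ba; baa->bb

  | abb => ba
  | aaaaab => bbaab => bbbb
  | abbbb => babb => bba
  | bababbabb => babbabb => bbaabb => bbbbb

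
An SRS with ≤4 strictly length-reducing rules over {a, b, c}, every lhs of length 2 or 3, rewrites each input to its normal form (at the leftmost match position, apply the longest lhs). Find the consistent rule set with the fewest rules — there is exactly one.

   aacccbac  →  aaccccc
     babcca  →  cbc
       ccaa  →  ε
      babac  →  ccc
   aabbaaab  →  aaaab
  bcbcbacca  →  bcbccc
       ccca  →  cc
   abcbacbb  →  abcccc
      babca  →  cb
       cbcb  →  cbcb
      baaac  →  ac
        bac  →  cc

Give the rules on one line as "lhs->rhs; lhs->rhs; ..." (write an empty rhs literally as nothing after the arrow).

  | aacccbac => aaccccc
  | babcca => cbcca => cbc
  | ccaa => ca => ε
  | babac => cbac => ccc

ba->c; bb->c; ca->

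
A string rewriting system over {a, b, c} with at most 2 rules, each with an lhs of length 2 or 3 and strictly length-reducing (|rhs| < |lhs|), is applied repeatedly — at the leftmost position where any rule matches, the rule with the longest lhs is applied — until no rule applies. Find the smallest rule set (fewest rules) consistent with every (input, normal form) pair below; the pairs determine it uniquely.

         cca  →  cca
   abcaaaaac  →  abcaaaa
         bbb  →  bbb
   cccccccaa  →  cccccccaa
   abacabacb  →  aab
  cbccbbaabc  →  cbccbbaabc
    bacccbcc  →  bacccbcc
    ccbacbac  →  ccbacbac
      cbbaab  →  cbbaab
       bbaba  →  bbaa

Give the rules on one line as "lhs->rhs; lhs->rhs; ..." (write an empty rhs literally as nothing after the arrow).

aac->a; aba->aa

  | cca
  | abcaaaaac => abcaaaa
  | bbb
  | cccccccaa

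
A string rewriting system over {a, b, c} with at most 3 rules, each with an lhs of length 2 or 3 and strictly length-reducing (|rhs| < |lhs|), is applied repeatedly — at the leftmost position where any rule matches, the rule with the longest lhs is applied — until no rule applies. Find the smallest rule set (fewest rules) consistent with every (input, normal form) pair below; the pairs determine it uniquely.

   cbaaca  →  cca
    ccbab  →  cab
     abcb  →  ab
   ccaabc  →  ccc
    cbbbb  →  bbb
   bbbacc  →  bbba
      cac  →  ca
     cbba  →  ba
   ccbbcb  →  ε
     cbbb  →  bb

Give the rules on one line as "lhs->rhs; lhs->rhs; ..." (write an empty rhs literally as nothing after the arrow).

  | cbaaca => aaca => cca
  | ccbab => cab
  | abcb => ab
  | ccaabc => cccbc => ccc

aa->c; ac->a; cb->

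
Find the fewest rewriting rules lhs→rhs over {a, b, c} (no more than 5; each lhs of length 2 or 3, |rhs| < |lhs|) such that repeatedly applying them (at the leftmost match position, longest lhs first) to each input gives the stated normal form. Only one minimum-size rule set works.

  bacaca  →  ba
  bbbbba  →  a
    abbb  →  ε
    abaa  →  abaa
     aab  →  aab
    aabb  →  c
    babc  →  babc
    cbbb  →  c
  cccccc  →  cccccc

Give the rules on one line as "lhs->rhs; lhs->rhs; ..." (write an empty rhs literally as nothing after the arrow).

ac->c; bb->c; ca->a; cb->

  | bacaca => bcaca => baca => bca => ba
  | bbbbba => cbbba => bba => ca => a
  | abbb => acb => cb => ε
  | abaa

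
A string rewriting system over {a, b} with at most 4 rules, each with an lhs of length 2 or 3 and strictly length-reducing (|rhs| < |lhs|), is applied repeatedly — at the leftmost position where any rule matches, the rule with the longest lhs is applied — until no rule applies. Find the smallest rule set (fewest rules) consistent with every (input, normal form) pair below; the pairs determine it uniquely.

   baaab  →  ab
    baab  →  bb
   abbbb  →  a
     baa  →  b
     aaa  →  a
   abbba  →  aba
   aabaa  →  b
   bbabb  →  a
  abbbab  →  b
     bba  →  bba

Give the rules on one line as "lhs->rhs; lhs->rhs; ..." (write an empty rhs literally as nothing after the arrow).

  | baaab => bab => ab
  | baab => bb
  | abbbb => abb => a
  | baa => b

aa->; abb->a; bab->ab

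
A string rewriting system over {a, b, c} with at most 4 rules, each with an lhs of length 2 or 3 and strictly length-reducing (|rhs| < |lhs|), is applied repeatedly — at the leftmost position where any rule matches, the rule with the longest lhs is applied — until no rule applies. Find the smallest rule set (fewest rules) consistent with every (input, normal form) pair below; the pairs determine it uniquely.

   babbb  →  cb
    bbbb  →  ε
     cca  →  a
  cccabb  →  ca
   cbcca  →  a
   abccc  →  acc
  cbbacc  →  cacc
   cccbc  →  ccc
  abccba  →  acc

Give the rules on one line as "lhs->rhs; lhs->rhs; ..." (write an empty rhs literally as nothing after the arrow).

  | babbb => cbbb => cb
  | bbbb => bb => ε
  | cca => a
  | cccabb => cabb => ca

ba->c; bb->; bc->; cca->a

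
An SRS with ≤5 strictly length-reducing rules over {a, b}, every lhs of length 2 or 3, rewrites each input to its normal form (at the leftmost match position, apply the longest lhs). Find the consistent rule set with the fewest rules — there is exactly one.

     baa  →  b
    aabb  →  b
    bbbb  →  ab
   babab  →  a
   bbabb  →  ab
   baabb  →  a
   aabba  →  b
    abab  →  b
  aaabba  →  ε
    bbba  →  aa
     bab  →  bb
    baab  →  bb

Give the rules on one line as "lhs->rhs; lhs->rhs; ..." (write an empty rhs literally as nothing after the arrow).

aab->; aba->; ba->b; bbb->a

  | baa => ba => b
  | aabb => b
  | bbbb => ab
  | babab => bbab => bbb => a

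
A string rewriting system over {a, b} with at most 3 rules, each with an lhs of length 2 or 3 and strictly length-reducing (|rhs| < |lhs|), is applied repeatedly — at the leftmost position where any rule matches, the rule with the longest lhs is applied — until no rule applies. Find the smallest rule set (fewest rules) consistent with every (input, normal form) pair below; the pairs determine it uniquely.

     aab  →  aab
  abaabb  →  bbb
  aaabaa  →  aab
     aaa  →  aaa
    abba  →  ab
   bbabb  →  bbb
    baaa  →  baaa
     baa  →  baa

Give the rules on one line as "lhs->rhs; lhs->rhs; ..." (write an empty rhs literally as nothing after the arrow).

  | aab
  | abaabb => bbabb => bbb
  | aaabaa => aabba => aab
  | aaa

aba->bb; bba->b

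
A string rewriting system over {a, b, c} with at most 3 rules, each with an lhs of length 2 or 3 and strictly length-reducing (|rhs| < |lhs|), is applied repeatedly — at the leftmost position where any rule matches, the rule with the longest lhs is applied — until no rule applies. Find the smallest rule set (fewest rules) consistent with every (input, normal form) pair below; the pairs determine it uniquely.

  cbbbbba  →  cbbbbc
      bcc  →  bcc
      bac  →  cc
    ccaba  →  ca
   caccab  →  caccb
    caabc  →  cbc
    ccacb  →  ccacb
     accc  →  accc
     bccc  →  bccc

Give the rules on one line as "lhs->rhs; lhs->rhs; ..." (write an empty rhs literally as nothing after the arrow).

ab->b; ba->c; cba->a

  | cbbbbba => cbbbbc
  | bcc
  | bac => cc
  | ccaba => ccba => ca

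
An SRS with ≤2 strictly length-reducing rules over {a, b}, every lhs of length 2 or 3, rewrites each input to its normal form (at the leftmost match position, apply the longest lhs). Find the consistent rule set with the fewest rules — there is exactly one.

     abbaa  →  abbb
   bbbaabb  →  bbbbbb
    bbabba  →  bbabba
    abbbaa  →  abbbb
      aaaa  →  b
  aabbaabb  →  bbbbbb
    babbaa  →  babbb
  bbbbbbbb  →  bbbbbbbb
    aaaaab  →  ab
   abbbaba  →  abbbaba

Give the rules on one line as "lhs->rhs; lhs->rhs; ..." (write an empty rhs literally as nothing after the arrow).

  | abbaa => abbb
  | bbbaabb => bbbbbb
  | bbabba
  | abbbaa => abbbb

aa->b; aaa->a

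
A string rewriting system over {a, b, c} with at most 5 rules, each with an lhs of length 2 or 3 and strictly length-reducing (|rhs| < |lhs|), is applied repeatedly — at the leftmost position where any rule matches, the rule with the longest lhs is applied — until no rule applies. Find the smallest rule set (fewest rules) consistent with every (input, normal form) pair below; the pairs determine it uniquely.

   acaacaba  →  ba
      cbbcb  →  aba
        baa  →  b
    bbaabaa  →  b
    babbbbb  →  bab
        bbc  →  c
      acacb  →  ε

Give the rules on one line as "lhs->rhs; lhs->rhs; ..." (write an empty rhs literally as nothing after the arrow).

aa->; bb->; ca->; cb->a

  | acaacaba => aacaba => caba => ba
  | cbbcb => abcb => aba
  | baa => b
  | bbaabaa => aabaa => baa => b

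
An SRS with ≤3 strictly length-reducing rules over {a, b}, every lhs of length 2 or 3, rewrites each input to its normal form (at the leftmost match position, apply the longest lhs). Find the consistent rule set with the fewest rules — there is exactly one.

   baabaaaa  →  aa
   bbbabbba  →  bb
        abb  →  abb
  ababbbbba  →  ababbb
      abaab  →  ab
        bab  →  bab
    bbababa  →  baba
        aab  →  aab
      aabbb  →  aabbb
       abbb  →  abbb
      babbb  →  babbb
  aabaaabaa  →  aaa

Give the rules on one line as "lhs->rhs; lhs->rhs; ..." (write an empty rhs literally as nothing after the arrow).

baa->; bba->

  | baabaaaa => baaaa => aa
  | bbbabbba => bbbba => bb
  | abb
  | ababbbbba => ababbb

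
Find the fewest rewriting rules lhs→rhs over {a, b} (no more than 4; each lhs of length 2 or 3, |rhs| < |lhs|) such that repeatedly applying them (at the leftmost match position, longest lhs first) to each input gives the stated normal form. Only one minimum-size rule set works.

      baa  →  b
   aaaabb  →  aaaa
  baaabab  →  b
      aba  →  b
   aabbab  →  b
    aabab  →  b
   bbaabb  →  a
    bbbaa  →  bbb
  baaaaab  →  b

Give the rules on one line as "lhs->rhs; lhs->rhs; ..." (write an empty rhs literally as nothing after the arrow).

  | baa => ba => b
  | aaaabb => aaaa
  | baaabab => baabab => babab => abab => bab => ab => b
  | aba => ba => b

ab->b; abb->a; ba->b; bab->ab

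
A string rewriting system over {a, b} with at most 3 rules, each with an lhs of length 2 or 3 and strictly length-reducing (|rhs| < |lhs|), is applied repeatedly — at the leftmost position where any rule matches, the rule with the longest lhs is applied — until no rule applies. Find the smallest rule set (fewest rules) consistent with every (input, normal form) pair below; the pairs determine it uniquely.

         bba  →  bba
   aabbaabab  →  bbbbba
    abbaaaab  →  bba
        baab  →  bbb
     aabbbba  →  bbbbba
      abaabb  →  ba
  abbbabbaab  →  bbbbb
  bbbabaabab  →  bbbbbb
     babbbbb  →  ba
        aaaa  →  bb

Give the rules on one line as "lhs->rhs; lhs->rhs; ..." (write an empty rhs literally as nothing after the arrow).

  | bba
  | aabbaabab => bbbaabab => bbbbbab => bbbbba
  | abbaaaab => abaaaab => aaaaab => baaab => bbab => bba
  | baab => bbb

aa->b; ab->a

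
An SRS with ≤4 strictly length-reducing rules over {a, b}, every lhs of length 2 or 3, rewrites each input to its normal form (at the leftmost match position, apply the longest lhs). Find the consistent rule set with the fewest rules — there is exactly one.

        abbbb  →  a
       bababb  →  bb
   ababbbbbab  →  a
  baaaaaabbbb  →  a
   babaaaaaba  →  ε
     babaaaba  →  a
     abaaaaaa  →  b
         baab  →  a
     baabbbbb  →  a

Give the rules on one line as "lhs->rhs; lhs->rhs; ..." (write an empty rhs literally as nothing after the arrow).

aa->a; aaa->b; ab->a; ba->

  | abbbb => abbb => abb => ab => a
  | bababb => babb => bb
  | ababbbbbab => aabbbbbab => abbbbbab => abbbbab => abbbab => abbab => abab => aab => ab => a
  | baaaaaabbbb => aaaaabbbb => baabbbb => abbbb => abbb => abb => ab => a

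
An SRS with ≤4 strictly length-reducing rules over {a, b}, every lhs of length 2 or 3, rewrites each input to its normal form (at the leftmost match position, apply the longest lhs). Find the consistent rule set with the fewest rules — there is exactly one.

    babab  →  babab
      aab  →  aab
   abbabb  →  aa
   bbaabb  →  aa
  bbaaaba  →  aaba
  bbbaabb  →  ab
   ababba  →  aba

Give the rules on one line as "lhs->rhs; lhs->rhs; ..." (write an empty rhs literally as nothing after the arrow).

  | babab
  | aab
  | abbabb => abb => aa
  | bbaabb => abb => aa

aaa->; bb->a; bba->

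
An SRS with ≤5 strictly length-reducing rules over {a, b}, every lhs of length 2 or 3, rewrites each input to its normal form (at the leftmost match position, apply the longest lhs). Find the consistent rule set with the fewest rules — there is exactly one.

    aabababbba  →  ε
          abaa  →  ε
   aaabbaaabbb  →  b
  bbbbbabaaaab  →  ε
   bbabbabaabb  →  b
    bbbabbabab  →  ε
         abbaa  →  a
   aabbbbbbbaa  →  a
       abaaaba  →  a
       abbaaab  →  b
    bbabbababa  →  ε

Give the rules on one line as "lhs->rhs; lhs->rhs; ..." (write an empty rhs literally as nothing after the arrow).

  | aabababbba => bababbba => babbba => bbba => ba => ε
  | abaa => aa => ε
  | aaabbaaabbb => abbaaabbb => baaabbb => aabbb => bbb => b
  | bbbbbabaaaab => bbbabaaaab => babaaaab => baaaab => aaab => ab => ε

aa->; ab->; ba->; bb->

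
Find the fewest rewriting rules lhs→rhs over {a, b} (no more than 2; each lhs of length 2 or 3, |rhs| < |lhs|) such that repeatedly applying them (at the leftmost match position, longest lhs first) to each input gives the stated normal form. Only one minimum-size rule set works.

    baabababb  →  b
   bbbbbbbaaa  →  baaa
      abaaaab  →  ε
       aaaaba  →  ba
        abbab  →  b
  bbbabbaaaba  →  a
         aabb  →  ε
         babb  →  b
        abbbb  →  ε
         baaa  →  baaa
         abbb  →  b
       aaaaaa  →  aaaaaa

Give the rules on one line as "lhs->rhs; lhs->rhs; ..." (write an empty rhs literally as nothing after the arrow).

ab->b; bb->

  | baabababb => babababb => bbababb => ababb => babb => bbb => b
  | bbbbbbbaaa => bbbbbaaa => bbbaaa => baaa
  | abaaaab => baaaab => baaab => baab => bab => bb => ε
  | aaaaba => aaaba => aaba => aba => ba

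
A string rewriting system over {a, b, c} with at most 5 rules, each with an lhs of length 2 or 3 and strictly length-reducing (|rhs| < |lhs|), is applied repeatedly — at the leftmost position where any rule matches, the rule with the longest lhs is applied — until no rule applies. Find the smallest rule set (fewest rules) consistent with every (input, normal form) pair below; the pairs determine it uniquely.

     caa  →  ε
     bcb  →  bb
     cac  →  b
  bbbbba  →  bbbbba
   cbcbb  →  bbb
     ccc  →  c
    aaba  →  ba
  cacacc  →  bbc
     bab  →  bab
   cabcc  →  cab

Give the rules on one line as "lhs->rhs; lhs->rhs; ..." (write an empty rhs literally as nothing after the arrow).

  | caa => cc => ε
  | bcb => bb
  | cac => cb => b
  | bbbbba

aa->c; ac->b; cb->b; cc->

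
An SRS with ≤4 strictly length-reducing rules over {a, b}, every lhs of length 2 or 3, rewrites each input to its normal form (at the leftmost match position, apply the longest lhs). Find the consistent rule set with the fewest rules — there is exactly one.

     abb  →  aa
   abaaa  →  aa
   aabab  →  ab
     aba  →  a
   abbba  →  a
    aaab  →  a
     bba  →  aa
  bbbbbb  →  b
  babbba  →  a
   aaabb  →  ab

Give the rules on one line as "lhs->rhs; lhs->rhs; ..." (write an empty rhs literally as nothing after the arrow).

aab->; ba->; baa->; bb->a

  | abb => aa
  | abaaa => aa
  | aabab => ab
  | aba => a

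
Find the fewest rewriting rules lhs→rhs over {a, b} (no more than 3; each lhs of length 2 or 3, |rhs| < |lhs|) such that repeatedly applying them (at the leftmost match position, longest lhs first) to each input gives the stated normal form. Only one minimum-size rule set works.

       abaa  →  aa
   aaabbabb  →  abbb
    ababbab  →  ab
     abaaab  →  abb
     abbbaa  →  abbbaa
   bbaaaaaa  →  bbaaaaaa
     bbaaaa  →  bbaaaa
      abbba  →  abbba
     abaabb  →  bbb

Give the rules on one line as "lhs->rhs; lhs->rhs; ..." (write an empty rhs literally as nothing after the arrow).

aab->bb; aba->a; bab->

  | abaa => aa
  | aaabbabb => abbbabb => abbb
  | ababbab => abbab => ab
  | abaaab => aaab => abb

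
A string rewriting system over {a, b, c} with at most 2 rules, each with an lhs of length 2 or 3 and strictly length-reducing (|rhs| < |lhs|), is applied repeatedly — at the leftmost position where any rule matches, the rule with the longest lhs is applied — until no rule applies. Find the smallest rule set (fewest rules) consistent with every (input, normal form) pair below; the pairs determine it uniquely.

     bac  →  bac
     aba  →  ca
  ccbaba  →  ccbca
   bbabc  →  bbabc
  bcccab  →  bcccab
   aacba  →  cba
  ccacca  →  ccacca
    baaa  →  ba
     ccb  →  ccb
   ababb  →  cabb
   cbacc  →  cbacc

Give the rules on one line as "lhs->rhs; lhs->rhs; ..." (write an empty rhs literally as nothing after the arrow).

aa->; aba->ca

  | bac
  | aba => ca
  | ccbaba => ccbca
  | bbabc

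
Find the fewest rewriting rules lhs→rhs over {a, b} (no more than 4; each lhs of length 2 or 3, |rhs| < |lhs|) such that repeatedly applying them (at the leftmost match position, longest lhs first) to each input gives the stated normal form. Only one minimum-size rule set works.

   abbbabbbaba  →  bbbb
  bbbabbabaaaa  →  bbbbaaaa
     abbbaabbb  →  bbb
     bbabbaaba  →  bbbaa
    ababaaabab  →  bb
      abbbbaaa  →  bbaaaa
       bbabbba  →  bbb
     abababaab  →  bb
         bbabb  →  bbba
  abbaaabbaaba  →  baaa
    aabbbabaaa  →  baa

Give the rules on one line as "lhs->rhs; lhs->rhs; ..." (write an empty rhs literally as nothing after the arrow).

  | abbbabbbaba => bababbbaba => bbbbaba => bbbb
  | bbbabbabaaaa => bbbbaabaaaa => bbbbaaaa
  | abbbaabbb => babaabbb => babbb => bbab => bbb
  | bbabbaaba => bbbaaaba => bbbaa

ab->b; aba->; abb->ba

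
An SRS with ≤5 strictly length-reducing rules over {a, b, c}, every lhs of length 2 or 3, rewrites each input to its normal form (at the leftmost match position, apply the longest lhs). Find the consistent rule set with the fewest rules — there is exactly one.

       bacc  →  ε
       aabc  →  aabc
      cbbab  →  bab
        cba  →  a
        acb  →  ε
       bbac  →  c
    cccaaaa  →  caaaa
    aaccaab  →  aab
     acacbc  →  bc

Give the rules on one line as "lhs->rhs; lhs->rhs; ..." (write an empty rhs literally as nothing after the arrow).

ac->c; bac->ac; cb->; cc->

  | bacc => acc => cc => ε
  | aabc
  | cbbab => bab
  | cba => a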